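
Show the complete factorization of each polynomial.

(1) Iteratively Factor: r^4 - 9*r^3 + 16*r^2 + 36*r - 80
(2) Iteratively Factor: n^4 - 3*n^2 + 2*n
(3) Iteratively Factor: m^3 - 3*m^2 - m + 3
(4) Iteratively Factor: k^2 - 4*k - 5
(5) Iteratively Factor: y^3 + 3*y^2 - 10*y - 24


(1) = (r - 2)*(r^3 - 7*r^2 + 2*r + 40) = (r - 5)*(r - 2)*(r^2 - 2*r - 8) = (r - 5)*(r - 4)*(r - 2)*(r + 2)
(2) = (n)*(n^3 - 3*n + 2) = n*(n - 1)*(n^2 + n - 2) = n*(n - 1)^2*(n + 2)
(3) = (m - 1)*(m^2 - 2*m - 3) = (m - 3)*(m - 1)*(m + 1)
(4) = (k - 5)*(k + 1)
(5) = (y - 3)*(y^2 + 6*y + 8) = (y - 3)*(y + 4)*(y + 2)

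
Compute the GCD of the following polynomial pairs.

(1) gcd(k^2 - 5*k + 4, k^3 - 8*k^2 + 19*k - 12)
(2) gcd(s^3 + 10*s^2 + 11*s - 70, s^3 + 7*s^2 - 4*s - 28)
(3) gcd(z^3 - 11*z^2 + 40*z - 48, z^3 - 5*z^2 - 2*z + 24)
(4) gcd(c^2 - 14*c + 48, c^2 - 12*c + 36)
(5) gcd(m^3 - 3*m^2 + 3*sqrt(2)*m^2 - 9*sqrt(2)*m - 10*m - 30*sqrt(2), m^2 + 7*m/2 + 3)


(1) = k^2 - 5*k + 4
(2) = gcd((s - 2)*(s + 5)*(s + 7), (s - 2)*(s + 2)*(s + 7)) = s^2 + 5*s - 14
(3) = z^2 - 7*z + 12
(4) = c - 6
(5) = gcd((m - 5)*(m + 2)*(m + 3*sqrt(2)), (m + 3/2)*(m + 2)) = m + 2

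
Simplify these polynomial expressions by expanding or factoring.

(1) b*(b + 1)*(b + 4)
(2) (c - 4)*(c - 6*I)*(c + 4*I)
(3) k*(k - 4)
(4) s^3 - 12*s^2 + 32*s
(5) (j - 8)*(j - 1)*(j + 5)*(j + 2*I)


(1) = b^3 + 5*b^2 + 4*b
(2) = c^3 - 4*c^2 - 2*I*c^2 + 24*c + 8*I*c - 96
(3) = k^2 - 4*k
(4) = s*(s - 8)*(s - 4)
(5) = j^4 - 4*j^3 + 2*I*j^3 - 37*j^2 - 8*I*j^2 + 40*j - 74*I*j + 80*I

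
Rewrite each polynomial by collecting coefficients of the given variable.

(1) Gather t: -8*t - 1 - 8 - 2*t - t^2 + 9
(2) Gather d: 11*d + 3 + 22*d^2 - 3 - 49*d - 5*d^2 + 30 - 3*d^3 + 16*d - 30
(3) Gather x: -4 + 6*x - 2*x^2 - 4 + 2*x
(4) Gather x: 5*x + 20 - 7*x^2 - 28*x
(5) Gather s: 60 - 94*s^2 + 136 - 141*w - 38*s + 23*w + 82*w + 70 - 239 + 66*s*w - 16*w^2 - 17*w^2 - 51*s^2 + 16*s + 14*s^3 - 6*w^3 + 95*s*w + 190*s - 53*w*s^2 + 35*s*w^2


(1) = -t^2 - 10*t
(2) = -3*d^3 + 17*d^2 - 22*d
(3) = -2*x^2 + 8*x - 8
(4) = -7*x^2 - 23*x + 20
(5) = 14*s^3 + s^2*(-53*w - 145) + s*(35*w^2 + 161*w + 168) - 6*w^3 - 33*w^2 - 36*w + 27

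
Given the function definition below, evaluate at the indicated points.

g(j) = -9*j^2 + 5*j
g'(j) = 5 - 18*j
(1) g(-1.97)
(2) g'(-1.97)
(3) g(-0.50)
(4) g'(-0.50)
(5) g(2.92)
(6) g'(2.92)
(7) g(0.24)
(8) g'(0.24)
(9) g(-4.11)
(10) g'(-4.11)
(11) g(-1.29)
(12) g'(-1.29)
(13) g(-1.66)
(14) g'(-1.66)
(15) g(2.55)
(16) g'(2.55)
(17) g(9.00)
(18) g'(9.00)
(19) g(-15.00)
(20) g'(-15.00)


(1) = -44.78
(2) = 40.46
(3) = -4.75
(4) = 14.00
(5) = -62.14
(6) = -47.56
(7) = 0.68
(8) = 0.68
(9) = -172.58
(10) = 78.98
(11) = -21.43
(12) = 28.22
(13) = -33.10
(14) = 34.88
(15) = -45.77
(16) = -40.90
(17) = -684.00
(18) = -157.00
(19) = -2100.00
(20) = 275.00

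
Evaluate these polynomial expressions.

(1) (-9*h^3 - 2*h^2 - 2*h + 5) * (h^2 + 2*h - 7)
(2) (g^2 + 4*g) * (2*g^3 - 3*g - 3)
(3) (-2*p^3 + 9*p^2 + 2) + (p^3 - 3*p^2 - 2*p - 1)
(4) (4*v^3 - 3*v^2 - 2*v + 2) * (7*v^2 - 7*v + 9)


(1) = -9*h^5 - 20*h^4 + 57*h^3 + 15*h^2 + 24*h - 35
(2) = 2*g^5 + 8*g^4 - 3*g^3 - 15*g^2 - 12*g
(3) = -p^3 + 6*p^2 - 2*p + 1
(4) = 28*v^5 - 49*v^4 + 43*v^3 + v^2 - 32*v + 18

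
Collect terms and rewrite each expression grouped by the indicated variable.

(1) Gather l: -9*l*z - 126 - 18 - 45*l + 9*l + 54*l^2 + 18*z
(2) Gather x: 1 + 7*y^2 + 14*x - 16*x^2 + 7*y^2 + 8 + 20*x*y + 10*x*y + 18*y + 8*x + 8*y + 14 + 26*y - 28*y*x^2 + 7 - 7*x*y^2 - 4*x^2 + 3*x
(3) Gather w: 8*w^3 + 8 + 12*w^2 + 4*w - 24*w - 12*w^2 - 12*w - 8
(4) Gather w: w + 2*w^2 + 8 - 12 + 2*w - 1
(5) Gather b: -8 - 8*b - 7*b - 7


(1) = 54*l^2 + l*(-9*z - 36) + 18*z - 144
(2) = x^2*(-28*y - 20) + x*(-7*y^2 + 30*y + 25) + 14*y^2 + 52*y + 30
(3) = 8*w^3 - 32*w
(4) = 2*w^2 + 3*w - 5
(5) = -15*b - 15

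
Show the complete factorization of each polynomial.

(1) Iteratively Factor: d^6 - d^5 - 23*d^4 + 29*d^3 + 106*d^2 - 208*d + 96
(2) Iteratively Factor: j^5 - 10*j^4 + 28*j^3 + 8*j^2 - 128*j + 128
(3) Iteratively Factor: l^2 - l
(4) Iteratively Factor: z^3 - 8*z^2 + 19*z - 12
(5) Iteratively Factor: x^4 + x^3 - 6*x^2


(1) = (d + 4)*(d^5 - 5*d^4 - 3*d^3 + 41*d^2 - 58*d + 24) = (d - 2)*(d + 4)*(d^4 - 3*d^3 - 9*d^2 + 23*d - 12) = (d - 2)*(d - 1)*(d + 4)*(d^3 - 2*d^2 - 11*d + 12) = (d - 2)*(d - 1)^2*(d + 4)*(d^2 - d - 12) = (d - 4)*(d - 2)*(d - 1)^2*(d + 4)*(d + 3)
(2) = (j - 2)*(j^4 - 8*j^3 + 12*j^2 + 32*j - 64) = (j - 4)*(j - 2)*(j^3 - 4*j^2 - 4*j + 16) = (j - 4)*(j - 2)*(j + 2)*(j^2 - 6*j + 8) = (j - 4)^2*(j - 2)*(j + 2)*(j - 2)
(3) = (l)*(l - 1)
(4) = (z - 3)*(z^2 - 5*z + 4) = (z - 4)*(z - 3)*(z - 1)
(5) = (x + 3)*(x^3 - 2*x^2) = x*(x + 3)*(x^2 - 2*x) = x*(x - 2)*(x + 3)*(x)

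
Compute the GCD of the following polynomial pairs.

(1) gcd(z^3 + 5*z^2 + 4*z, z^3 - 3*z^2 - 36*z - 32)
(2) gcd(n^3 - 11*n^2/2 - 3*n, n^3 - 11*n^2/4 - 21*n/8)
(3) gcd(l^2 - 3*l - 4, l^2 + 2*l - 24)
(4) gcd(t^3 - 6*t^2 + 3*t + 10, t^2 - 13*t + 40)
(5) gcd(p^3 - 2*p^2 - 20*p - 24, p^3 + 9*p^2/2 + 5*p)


(1) = z^2 + 5*z + 4
(2) = n
(3) = gcd((l - 4)*(l + 1), (l - 4)*(l + 6)) = l - 4
(4) = gcd((t - 5)*(t - 2)*(t + 1), (t - 8)*(t - 5)) = t - 5
(5) = p + 2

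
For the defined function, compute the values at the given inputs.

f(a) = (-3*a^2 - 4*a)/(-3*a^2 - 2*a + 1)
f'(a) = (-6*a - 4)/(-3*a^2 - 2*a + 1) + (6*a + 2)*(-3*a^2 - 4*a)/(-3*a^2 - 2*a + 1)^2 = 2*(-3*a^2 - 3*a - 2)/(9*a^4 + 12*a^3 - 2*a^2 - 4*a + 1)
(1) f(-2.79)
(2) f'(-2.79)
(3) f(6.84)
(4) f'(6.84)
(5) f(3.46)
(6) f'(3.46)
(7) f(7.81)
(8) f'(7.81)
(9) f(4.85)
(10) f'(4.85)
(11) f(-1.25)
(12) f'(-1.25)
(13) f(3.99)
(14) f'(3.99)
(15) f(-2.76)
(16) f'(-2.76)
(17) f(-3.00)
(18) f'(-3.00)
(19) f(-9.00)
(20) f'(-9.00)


(1) = 0.73
(2) = -0.12
(3) = 1.10
(4) = -0.01
(5) = 1.19
(6) = -0.06
(7) = 1.08
(8) = -0.01
(9) = 1.13
(10) = -0.03
(11) = -0.26
(12) = -4.17
(13) = 1.16
(14) = -0.04
(15) = 0.72
(16) = -0.12
(17) = 0.75
(18) = -0.10
(19) = 0.92
(20) = -0.01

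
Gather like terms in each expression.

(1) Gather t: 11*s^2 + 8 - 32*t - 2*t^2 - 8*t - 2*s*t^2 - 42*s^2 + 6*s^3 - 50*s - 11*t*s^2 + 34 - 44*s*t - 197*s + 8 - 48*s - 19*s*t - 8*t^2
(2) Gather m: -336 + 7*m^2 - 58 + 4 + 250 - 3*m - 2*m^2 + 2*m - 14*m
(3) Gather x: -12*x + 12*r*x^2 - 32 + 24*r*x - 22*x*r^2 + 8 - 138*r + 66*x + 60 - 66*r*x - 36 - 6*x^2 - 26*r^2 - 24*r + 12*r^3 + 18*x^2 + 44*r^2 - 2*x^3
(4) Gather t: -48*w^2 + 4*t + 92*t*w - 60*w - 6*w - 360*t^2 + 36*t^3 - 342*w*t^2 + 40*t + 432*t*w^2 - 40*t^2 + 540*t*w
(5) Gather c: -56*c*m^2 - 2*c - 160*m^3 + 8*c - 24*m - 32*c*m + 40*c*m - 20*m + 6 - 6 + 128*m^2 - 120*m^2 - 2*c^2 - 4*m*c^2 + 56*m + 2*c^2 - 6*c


(1) = 6*s^3 - 31*s^2 - 295*s + t^2*(-2*s - 10) + t*(-11*s^2 - 63*s - 40) + 50
(2) = 5*m^2 - 15*m - 140
(3) = 12*r^3 + 18*r^2 - 162*r - 2*x^3 + x^2*(12*r + 12) + x*(-22*r^2 - 42*r + 54)
(4) = 36*t^3 + t^2*(-342*w - 400) + t*(432*w^2 + 632*w + 44) - 48*w^2 - 66*w
(5) = -4*c^2*m + c*(-56*m^2 + 8*m) - 160*m^3 + 8*m^2 + 12*m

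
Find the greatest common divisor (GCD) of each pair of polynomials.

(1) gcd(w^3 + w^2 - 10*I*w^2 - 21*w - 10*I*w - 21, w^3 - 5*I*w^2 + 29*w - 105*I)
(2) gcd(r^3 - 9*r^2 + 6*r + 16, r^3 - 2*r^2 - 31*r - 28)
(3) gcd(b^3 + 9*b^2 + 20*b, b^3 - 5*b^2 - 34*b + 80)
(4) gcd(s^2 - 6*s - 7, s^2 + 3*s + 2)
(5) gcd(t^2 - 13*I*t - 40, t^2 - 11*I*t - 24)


(1) = w^2 - 10*I*w - 21
(2) = r + 1
(3) = b + 5
(4) = gcd((s - 7)*(s + 1), (s + 1)*(s + 2)) = s + 1
(5) = t - 8*I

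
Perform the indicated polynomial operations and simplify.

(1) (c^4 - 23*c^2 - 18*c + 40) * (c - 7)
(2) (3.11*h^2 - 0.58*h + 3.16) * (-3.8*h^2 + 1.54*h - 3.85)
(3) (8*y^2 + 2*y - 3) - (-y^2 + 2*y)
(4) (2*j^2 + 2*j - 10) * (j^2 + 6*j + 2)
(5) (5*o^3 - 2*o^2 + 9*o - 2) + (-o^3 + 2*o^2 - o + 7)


(1) = c^5 - 7*c^4 - 23*c^3 + 143*c^2 + 166*c - 280
(2) = -11.818*h^4 + 6.9934*h^3 - 24.8747*h^2 + 7.0994*h - 12.166
(3) = 9*y^2 - 3
(4) = 2*j^4 + 14*j^3 + 6*j^2 - 56*j - 20
(5) = 4*o^3 + 8*o + 5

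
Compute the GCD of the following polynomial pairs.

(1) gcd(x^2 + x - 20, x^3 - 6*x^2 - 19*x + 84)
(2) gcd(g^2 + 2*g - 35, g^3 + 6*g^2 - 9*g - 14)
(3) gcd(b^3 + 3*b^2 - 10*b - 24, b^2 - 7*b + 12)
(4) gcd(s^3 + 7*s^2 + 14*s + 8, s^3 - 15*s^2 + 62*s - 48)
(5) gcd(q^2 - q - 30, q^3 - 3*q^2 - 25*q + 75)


(1) = 1
(2) = gcd((g - 5)*(g + 7), (g - 2)*(g + 1)*(g + 7)) = g + 7
(3) = b - 3
(4) = gcd((s + 1)*(s + 2)*(s + 4), (s - 8)*(s - 6)*(s - 1)) = 1
(5) = gcd((q - 6)*(q + 5), (q - 5)*(q - 3)*(q + 5)) = q + 5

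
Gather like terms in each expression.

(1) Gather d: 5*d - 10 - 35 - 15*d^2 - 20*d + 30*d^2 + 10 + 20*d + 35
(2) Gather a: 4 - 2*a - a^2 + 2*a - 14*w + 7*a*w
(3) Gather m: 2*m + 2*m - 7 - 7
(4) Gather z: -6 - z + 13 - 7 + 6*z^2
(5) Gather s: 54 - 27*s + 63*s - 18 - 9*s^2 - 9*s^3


(1) = 15*d^2 + 5*d
(2) = -a^2 + 7*a*w - 14*w + 4
(3) = 4*m - 14
(4) = 6*z^2 - z
(5) = -9*s^3 - 9*s^2 + 36*s + 36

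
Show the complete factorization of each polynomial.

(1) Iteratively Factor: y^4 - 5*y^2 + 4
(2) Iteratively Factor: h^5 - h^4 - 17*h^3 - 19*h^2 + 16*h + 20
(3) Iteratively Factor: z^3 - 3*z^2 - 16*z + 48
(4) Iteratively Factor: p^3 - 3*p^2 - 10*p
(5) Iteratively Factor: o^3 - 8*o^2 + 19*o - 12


(1) = (y - 2)*(y^3 + 2*y^2 - y - 2) = (y - 2)*(y - 1)*(y^2 + 3*y + 2) = (y - 2)*(y - 1)*(y + 2)*(y + 1)
(2) = (h + 2)*(h^4 - 3*h^3 - 11*h^2 + 3*h + 10) = (h - 5)*(h + 2)*(h^3 + 2*h^2 - h - 2) = (h - 5)*(h + 1)*(h + 2)*(h^2 + h - 2) = (h - 5)*(h - 1)*(h + 1)*(h + 2)*(h + 2)
(3) = (z + 4)*(z^2 - 7*z + 12) = (z - 3)*(z + 4)*(z - 4)
(4) = (p)*(p^2 - 3*p - 10) = p*(p + 2)*(p - 5)
(5) = (o - 4)*(o^2 - 4*o + 3) = (o - 4)*(o - 3)*(o - 1)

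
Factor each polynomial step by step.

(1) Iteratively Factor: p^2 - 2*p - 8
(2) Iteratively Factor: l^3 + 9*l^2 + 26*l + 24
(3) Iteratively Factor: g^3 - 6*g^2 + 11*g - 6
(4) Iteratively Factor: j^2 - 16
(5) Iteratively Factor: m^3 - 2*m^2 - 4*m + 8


(1) = (p - 4)*(p + 2)
(2) = (l + 2)*(l^2 + 7*l + 12) = (l + 2)*(l + 3)*(l + 4)
(3) = (g - 3)*(g^2 - 3*g + 2) = (g - 3)*(g - 2)*(g - 1)
(4) = (j - 4)*(j + 4)
(5) = (m - 2)*(m^2 - 4) = (m - 2)*(m + 2)*(m - 2)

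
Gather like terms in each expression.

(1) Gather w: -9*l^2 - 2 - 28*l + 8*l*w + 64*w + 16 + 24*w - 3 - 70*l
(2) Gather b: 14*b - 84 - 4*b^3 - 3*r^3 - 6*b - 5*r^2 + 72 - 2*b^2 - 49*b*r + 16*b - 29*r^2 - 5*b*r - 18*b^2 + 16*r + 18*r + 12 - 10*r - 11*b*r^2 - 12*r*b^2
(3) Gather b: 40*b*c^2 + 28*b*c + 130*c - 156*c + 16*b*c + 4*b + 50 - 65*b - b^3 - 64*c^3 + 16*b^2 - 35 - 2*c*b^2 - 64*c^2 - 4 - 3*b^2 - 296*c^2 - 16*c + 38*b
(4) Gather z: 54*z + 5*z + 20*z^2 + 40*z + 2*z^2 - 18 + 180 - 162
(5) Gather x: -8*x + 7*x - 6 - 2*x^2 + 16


(1) = -9*l^2 - 98*l + w*(8*l + 88) + 11
(2) = -4*b^3 + b^2*(-12*r - 20) + b*(-11*r^2 - 54*r + 24) - 3*r^3 - 34*r^2 + 24*r
(3) = -b^3 + b^2*(13 - 2*c) + b*(40*c^2 + 44*c - 23) - 64*c^3 - 360*c^2 - 42*c + 11
(4) = 22*z^2 + 99*z
(5) = -2*x^2 - x + 10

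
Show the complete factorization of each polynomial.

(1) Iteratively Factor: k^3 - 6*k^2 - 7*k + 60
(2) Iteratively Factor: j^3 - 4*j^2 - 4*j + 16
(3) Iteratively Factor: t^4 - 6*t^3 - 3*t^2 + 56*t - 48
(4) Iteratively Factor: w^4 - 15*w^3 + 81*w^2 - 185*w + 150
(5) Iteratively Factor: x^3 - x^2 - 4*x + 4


(1) = (k - 4)*(k^2 - 2*k - 15) = (k - 4)*(k + 3)*(k - 5)
(2) = (j - 4)*(j^2 - 4) = (j - 4)*(j + 2)*(j - 2)
(3) = (t + 3)*(t^3 - 9*t^2 + 24*t - 16) = (t - 1)*(t + 3)*(t^2 - 8*t + 16) = (t - 4)*(t - 1)*(t + 3)*(t - 4)
(4) = (w - 5)*(w^3 - 10*w^2 + 31*w - 30) = (w - 5)^2*(w^2 - 5*w + 6) = (w - 5)^2*(w - 2)*(w - 3)
(5) = (x + 2)*(x^2 - 3*x + 2) = (x - 1)*(x + 2)*(x - 2)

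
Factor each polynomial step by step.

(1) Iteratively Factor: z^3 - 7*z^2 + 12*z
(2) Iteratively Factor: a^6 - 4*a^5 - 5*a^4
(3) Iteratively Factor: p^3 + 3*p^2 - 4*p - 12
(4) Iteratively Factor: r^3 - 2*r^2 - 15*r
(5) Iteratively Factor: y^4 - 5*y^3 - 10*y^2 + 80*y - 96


(1) = (z - 3)*(z^2 - 4*z) = (z - 4)*(z - 3)*(z)
(2) = (a)*(a^5 - 4*a^4 - 5*a^3) = a*(a - 5)*(a^4 + a^3) = a^2*(a - 5)*(a^3 + a^2) = a^3*(a - 5)*(a^2 + a) = a^4*(a - 5)*(a + 1)
(3) = (p + 3)*(p^2 - 4) = (p + 2)*(p + 3)*(p - 2)
(4) = (r)*(r^2 - 2*r - 15) = r*(r - 5)*(r + 3)
(5) = (y + 4)*(y^3 - 9*y^2 + 26*y - 24) = (y - 3)*(y + 4)*(y^2 - 6*y + 8) = (y - 3)*(y - 2)*(y + 4)*(y - 4)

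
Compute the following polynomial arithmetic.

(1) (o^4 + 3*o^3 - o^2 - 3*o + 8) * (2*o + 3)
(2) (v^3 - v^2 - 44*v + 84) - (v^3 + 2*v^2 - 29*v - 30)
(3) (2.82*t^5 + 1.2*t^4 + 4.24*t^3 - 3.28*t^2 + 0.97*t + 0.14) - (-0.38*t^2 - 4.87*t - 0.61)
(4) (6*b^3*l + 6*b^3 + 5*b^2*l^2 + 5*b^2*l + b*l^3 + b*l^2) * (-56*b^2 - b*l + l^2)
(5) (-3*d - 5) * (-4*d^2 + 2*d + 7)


(1) = 2*o^5 + 9*o^4 + 7*o^3 - 9*o^2 + 7*o + 24
(2) = -3*v^2 - 15*v + 114
(3) = 2.82*t^5 + 1.2*t^4 + 4.24*t^3 - 2.9*t^2 + 5.84*t + 0.75
(4) = -336*b^5*l - 336*b^5 - 286*b^4*l^2 - 286*b^4*l - 55*b^3*l^3 - 55*b^3*l^2 + 4*b^2*l^4 + 4*b^2*l^3 + b*l^5 + b*l^4
(5) = 12*d^3 + 14*d^2 - 31*d - 35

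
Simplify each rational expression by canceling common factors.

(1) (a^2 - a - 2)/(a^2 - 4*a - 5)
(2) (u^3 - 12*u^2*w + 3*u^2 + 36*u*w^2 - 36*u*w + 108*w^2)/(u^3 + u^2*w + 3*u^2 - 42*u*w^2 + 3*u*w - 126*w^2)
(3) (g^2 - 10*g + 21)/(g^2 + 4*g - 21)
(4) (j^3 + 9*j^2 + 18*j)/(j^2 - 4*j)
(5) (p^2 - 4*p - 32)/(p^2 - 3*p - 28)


(1) = (a - 2)/(a - 5)
(2) = (u - 6*w)/(u + 7*w)
(3) = (g - 7)/(g + 7)
(4) = (j^2 + 9*j + 18)/(j - 4)
(5) = (p - 8)/(p - 7)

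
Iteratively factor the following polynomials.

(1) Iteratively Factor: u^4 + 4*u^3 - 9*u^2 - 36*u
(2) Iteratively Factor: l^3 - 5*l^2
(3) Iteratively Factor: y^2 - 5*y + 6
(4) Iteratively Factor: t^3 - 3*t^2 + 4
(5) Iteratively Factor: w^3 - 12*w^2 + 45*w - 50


(1) = (u - 3)*(u^3 + 7*u^2 + 12*u) = (u - 3)*(u + 3)*(u^2 + 4*u) = (u - 3)*(u + 3)*(u + 4)*(u)
(2) = (l)*(l^2 - 5*l) = l*(l - 5)*(l)
(3) = (y - 3)*(y - 2)
(4) = (t - 2)*(t^2 - t - 2) = (t - 2)*(t + 1)*(t - 2)
(5) = (w - 5)*(w^2 - 7*w + 10) = (w - 5)^2*(w - 2)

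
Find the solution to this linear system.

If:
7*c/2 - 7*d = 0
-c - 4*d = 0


Then:
c = 0
d = 0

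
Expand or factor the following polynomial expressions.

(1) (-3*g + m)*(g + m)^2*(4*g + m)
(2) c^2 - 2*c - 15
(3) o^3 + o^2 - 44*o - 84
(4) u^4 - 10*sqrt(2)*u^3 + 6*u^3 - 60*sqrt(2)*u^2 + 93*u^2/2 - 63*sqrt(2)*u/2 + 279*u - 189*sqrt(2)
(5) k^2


(1) = -12*g^4 - 23*g^3*m - 9*g^2*m^2 + 3*g*m^3 + m^4
(2) = (c - 5)*(c + 3)
(3) = (o - 7)*(o + 2)*(o + 6)
(4) = (u + 6)*(u - 7*sqrt(2))*(u - 3*sqrt(2)/2)^2
(5) = k^2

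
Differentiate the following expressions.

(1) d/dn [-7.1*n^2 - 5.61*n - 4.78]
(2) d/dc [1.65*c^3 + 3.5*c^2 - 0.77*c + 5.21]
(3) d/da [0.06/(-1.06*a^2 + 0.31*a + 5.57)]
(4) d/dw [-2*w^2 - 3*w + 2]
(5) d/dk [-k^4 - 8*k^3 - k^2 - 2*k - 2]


(1) = -14.2*n - 5.61
(2) = 4.95*c^2 + 7.0*c - 0.77
(3) = (0.1272*a - 0.0186)/(-1.06*a^2 + 0.31*a + 5.57)^2
(4) = -4*w - 3
(5) = -4*k^3 - 24*k^2 - 2*k - 2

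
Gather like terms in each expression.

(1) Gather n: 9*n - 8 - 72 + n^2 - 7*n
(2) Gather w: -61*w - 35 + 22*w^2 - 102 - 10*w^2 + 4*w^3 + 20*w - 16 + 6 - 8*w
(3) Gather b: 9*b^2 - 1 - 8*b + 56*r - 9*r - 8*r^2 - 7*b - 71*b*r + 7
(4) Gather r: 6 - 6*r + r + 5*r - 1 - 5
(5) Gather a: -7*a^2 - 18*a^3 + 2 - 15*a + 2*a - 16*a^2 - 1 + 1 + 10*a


(1) = n^2 + 2*n - 80
(2) = 4*w^3 + 12*w^2 - 49*w - 147
(3) = 9*b^2 + b*(-71*r - 15) - 8*r^2 + 47*r + 6
(4) = 0
(5) = -18*a^3 - 23*a^2 - 3*a + 2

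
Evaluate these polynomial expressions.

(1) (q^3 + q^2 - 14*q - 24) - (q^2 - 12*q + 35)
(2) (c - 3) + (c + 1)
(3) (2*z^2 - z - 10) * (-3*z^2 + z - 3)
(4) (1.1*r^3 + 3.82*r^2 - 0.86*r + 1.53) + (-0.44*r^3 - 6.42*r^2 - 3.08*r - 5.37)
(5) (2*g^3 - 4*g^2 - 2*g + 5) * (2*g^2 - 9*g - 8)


(1) = q^3 - 2*q - 59
(2) = 2*c - 2
(3) = -6*z^4 + 5*z^3 + 23*z^2 - 7*z + 30
(4) = 0.66*r^3 - 2.6*r^2 - 3.94*r - 3.84
(5) = 4*g^5 - 26*g^4 + 16*g^3 + 60*g^2 - 29*g - 40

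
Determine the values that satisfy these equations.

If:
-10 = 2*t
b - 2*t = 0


Then:
b = -10
t = -5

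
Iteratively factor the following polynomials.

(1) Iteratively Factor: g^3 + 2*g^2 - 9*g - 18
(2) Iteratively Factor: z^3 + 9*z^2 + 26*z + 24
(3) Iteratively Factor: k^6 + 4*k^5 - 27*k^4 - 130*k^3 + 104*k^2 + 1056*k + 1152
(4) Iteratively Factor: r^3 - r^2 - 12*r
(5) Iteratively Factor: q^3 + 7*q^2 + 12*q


(1) = (g + 2)*(g^2 - 9) = (g + 2)*(g + 3)*(g - 3)
(2) = (z + 3)*(z^2 + 6*z + 8) = (z + 2)*(z + 3)*(z + 4)
(3) = (k - 4)*(k^5 + 8*k^4 + 5*k^3 - 110*k^2 - 336*k - 288) = (k - 4)^2*(k^4 + 12*k^3 + 53*k^2 + 102*k + 72) = (k - 4)^2*(k + 4)*(k^3 + 8*k^2 + 21*k + 18) = (k - 4)^2*(k + 3)*(k + 4)*(k^2 + 5*k + 6) = (k - 4)^2*(k + 3)^2*(k + 4)*(k + 2)
(4) = (r - 4)*(r^2 + 3*r) = (r - 4)*(r + 3)*(r)
(5) = (q)*(q^2 + 7*q + 12) = q*(q + 3)*(q + 4)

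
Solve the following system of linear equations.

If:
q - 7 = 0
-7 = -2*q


Then:
No Solution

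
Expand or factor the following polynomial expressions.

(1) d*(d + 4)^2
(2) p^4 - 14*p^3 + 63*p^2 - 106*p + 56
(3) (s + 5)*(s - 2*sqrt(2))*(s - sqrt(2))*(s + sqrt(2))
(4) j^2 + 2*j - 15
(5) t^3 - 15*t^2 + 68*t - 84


(1) = d^3 + 8*d^2 + 16*d
(2) = (p - 7)*(p - 4)*(p - 2)*(p - 1)
(3) = s^4 - 2*sqrt(2)*s^3 + 5*s^3 - 10*sqrt(2)*s^2 - 2*s^2 - 10*s + 4*sqrt(2)*s + 20*sqrt(2)
(4) = (j - 3)*(j + 5)
(5) = (t - 7)*(t - 6)*(t - 2)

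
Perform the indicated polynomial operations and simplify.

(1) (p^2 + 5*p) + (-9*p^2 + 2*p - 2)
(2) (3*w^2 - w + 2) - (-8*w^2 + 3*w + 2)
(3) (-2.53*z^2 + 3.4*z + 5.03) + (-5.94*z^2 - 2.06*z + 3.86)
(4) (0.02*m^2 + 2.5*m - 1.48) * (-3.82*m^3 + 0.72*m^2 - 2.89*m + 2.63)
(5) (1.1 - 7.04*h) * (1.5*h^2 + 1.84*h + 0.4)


(1) = -8*p^2 + 7*p - 2
(2) = 11*w^2 - 4*w
(3) = -8.47*z^2 + 1.34*z + 8.89
(4) = -0.0764*m^5 - 9.5356*m^4 + 7.3958*m^3 - 8.238*m^2 + 10.8522*m - 3.8924
(5) = -10.56*h^3 - 11.3036*h^2 - 0.792*h + 0.44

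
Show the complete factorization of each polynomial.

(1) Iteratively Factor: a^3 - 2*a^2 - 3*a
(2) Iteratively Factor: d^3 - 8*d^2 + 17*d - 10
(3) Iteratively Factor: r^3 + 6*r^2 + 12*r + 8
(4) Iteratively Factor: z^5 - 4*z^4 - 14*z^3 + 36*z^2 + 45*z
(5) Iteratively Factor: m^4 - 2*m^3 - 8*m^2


(1) = (a + 1)*(a^2 - 3*a) = (a - 3)*(a + 1)*(a)
(2) = (d - 2)*(d^2 - 6*d + 5) = (d - 2)*(d - 1)*(d - 5)
(3) = (r + 2)*(r^2 + 4*r + 4) = (r + 2)^2*(r + 2)
(4) = (z - 3)*(z^4 - z^3 - 17*z^2 - 15*z) = z*(z - 3)*(z^3 - z^2 - 17*z - 15) = z*(z - 3)*(z + 1)*(z^2 - 2*z - 15) = z*(z - 3)*(z + 1)*(z + 3)*(z - 5)
(5) = (m)*(m^3 - 2*m^2 - 8*m) = m*(m - 4)*(m^2 + 2*m) = m^2*(m - 4)*(m + 2)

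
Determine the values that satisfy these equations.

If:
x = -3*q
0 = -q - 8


Then:
q = -8
x = 24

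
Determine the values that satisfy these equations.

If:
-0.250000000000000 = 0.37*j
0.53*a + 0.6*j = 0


Then:
a = 0.76
j = -0.68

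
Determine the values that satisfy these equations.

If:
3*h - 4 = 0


Then:
h = 4/3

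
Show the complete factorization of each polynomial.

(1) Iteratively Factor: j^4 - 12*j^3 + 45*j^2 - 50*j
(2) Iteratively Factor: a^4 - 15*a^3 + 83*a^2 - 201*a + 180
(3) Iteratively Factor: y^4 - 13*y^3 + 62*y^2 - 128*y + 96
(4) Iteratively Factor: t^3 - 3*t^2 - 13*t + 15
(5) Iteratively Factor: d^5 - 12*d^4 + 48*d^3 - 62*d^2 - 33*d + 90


(1) = (j)*(j^3 - 12*j^2 + 45*j - 50) = j*(j - 2)*(j^2 - 10*j + 25) = j*(j - 5)*(j - 2)*(j - 5)
(2) = (a - 5)*(a^3 - 10*a^2 + 33*a - 36) = (a - 5)*(a - 3)*(a^2 - 7*a + 12) = (a - 5)*(a - 4)*(a - 3)*(a - 3)
(3) = (y - 3)*(y^3 - 10*y^2 + 32*y - 32) = (y - 3)*(y - 2)*(y^2 - 8*y + 16) = (y - 4)*(y - 3)*(y - 2)*(y - 4)
(4) = (t - 5)*(t^2 + 2*t - 3) = (t - 5)*(t - 1)*(t + 3)
(5) = (d - 5)*(d^4 - 7*d^3 + 13*d^2 + 3*d - 18) = (d - 5)*(d + 1)*(d^3 - 8*d^2 + 21*d - 18) = (d - 5)*(d - 2)*(d + 1)*(d^2 - 6*d + 9) = (d - 5)*(d - 3)*(d - 2)*(d + 1)*(d - 3)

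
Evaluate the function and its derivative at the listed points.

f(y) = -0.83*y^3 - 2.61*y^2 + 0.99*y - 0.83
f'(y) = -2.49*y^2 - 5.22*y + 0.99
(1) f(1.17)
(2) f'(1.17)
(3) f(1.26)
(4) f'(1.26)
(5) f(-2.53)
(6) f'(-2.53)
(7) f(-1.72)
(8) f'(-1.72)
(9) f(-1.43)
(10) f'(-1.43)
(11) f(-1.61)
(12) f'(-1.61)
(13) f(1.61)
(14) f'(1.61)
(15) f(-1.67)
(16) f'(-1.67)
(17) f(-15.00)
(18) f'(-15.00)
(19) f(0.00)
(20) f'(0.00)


(1) = -4.57
(2) = -8.53
(3) = -5.39
(4) = -9.54
(5) = -6.60
(6) = -1.74
(7) = -6.03
(8) = 2.60
(9) = -5.16
(10) = 3.36
(11) = -5.73
(12) = 2.94
(13) = -9.47
(14) = -13.87
(15) = -5.90
(16) = 2.76
(17) = 2198.32
(18) = -480.96
(19) = -0.83
(20) = 0.99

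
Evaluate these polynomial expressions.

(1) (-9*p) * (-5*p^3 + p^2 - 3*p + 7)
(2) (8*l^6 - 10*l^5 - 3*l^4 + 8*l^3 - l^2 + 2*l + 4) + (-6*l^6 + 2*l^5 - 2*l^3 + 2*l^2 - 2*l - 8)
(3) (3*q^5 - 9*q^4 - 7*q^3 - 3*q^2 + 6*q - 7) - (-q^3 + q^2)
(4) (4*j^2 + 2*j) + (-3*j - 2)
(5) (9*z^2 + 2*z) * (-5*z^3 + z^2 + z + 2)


(1) = 45*p^4 - 9*p^3 + 27*p^2 - 63*p
(2) = 2*l^6 - 8*l^5 - 3*l^4 + 6*l^3 + l^2 - 4
(3) = 3*q^5 - 9*q^4 - 6*q^3 - 4*q^2 + 6*q - 7
(4) = 4*j^2 - j - 2
(5) = -45*z^5 - z^4 + 11*z^3 + 20*z^2 + 4*z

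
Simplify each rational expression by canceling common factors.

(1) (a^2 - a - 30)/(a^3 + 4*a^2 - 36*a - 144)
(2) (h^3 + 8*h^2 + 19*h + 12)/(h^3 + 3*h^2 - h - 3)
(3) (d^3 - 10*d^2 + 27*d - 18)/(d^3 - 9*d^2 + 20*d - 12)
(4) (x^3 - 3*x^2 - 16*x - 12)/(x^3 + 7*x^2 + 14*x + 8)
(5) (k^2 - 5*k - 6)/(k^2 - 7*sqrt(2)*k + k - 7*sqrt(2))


(1) = (a + 5)/(a^2 + 10*a + 24)
(2) = (h + 4)/(h - 1)
(3) = (d - 3)/(d - 2)
(4) = (x - 6)/(x + 4)
(5) = (k - 6)/(k - 7*sqrt(2))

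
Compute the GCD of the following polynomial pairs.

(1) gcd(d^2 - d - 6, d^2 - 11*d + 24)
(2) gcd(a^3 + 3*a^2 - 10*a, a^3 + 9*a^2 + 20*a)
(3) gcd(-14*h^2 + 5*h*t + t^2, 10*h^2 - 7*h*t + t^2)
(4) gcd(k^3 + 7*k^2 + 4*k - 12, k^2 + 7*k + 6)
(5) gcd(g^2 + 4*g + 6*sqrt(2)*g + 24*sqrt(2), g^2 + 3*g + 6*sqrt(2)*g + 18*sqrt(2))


(1) = gcd((d - 3)*(d + 2), (d - 8)*(d - 3)) = d - 3
(2) = gcd(a*(a - 2)*(a + 5), a*(a + 4)*(a + 5)) = a^2 + 5*a
(3) = gcd((-2*h + t)*(7*h + t), (-5*h + t)*(-2*h + t)) = -2*h + t
(4) = gcd((k - 1)*(k + 2)*(k + 6), (k + 1)*(k + 6)) = k + 6
(5) = gcd((g + 4)*(g + 6*sqrt(2)), (g + 3)*(g + 6*sqrt(2))) = g + 6*sqrt(2)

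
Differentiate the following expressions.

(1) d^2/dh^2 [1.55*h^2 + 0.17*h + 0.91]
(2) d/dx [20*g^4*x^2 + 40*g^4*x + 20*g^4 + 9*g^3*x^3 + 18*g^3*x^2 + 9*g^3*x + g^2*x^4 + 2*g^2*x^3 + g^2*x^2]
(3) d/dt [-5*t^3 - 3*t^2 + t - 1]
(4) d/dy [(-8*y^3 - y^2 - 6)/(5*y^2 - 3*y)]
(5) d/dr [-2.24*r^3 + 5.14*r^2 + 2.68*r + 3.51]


(1) = 3.10000000000000
(2) = g^2*(40*g^2*x + 40*g^2 + 27*g*x^2 + 36*g*x + 9*g + 4*x^3 + 6*x^2 + 2*x)
(3) = -15*t^2 - 6*t + 1
(4) = (-40*y^4 + 48*y^3 + 3*y^2 + 60*y - 18)/(y^2*(25*y^2 - 30*y + 9))
(5) = -6.72*r^2 + 10.28*r + 2.68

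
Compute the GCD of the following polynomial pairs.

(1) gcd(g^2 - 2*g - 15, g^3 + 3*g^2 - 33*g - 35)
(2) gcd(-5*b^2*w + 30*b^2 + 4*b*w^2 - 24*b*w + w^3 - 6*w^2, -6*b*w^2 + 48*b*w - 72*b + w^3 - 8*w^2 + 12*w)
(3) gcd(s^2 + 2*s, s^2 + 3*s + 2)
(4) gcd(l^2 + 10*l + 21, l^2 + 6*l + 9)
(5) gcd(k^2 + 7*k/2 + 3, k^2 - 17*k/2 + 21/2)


(1) = g - 5
(2) = gcd((-b + w)*(5*b + w)*(w - 6), (-6*b + w)*(w - 6)*(w - 2)) = w - 6
(3) = s + 2
(4) = gcd((l + 3)*(l + 7), (l + 3)^2) = l + 3
(5) = 1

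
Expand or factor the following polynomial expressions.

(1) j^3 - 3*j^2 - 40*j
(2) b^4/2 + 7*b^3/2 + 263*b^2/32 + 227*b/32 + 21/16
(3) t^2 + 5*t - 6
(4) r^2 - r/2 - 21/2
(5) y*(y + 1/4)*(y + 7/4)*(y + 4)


(1) = j*(j - 8)*(j + 5)
(2) = (b/2 + 1)*(b + 1/4)*(b + 7/4)*(b + 3)
(3) = (t - 1)*(t + 6)
(4) = (r - 7/2)*(r + 3)
(5) = y^4 + 6*y^3 + 135*y^2/16 + 7*y/4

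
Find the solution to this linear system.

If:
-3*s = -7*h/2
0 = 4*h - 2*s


Then:
h = 0
s = 0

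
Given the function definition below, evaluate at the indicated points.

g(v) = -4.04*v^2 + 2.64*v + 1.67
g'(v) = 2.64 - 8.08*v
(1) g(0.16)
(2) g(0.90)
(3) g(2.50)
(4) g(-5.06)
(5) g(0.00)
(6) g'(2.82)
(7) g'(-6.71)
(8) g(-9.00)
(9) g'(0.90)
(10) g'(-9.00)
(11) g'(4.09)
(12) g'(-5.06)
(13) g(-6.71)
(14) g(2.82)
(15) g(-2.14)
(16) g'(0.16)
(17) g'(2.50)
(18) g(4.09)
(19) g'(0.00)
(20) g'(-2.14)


(1) = 1.99
(2) = 0.77
(3) = -16.98
(4) = -115.13
(5) = 1.67
(6) = -20.15
(7) = 56.86
(8) = -349.33
(9) = -4.63
(10) = 75.36
(11) = -30.41
(12) = 43.52
(13) = -197.94
(14) = -23.01
(15) = -22.48
(16) = 1.35
(17) = -17.56
(18) = -55.11
(19) = 2.64
(20) = 19.93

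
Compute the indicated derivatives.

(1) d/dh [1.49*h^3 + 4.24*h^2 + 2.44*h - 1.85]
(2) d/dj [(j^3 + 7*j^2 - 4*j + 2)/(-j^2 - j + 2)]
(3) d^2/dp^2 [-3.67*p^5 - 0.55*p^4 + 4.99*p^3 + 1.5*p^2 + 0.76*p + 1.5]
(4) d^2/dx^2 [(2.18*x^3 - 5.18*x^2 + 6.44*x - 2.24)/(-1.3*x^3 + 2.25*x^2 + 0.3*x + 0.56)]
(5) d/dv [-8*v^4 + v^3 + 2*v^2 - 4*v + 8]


(1) = 4.47*h^2 + 8.48*h + 2.44
(2) = (-j^4 - 2*j^3 - 5*j^2 + 32*j - 6)/(j^4 + 2*j^3 - 3*j^2 - 4*j + 4)
(3) = -73.4*p^3 - 6.6*p^2 + 29.94*p + 3.0
(4) = (4.7554*x^6 - 70.4028*x^5 + 151.52592*x^4 - 124.15744*x^3 - 34.81968*x^2 + 63.440832*x + 0.171136)/(2.197*x^9 - 11.4075*x^8 + 18.22275*x^7 - 8.964825*x^6 + 5.62275*x^5 - 7.8021*x^4 - 1.07196*x^3 - 2.268*x^2 - 0.28224*x - 0.175616)
(5) = -32*v^3 + 3*v^2 + 4*v - 4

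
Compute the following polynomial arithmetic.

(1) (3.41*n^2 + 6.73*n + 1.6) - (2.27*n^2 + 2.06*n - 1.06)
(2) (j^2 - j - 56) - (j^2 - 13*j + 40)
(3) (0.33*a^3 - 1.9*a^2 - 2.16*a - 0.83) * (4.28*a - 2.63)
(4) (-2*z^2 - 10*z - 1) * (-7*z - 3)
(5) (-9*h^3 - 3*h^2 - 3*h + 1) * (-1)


(1) = 1.14*n^2 + 4.67*n + 2.66
(2) = 12*j - 96
(3) = 1.4124*a^4 - 8.9999*a^3 - 4.2478*a^2 + 2.1284*a + 2.1829
(4) = 14*z^3 + 76*z^2 + 37*z + 3
(5) = 9*h^3 + 3*h^2 + 3*h - 1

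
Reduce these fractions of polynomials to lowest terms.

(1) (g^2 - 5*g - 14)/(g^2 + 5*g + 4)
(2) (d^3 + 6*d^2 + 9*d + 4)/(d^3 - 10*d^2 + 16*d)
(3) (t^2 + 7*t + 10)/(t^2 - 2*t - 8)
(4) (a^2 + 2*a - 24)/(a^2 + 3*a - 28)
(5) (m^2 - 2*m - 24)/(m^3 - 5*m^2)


(1) = (g^2 - 5*g - 14)/(g^2 + 5*g + 4)
(2) = (d^3 + 6*d^2 + 9*d + 4)/(d^3 - 10*d^2 + 16*d)
(3) = (t + 5)/(t - 4)
(4) = (a + 6)/(a + 7)
(5) = (m^2 - 2*m - 24)/(m^3 - 5*m^2)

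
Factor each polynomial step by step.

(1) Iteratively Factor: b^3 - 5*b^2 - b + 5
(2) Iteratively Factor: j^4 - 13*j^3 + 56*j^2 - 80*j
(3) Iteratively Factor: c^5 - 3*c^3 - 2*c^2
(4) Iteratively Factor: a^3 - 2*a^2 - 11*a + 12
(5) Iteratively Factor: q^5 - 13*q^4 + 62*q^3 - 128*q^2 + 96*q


(1) = (b - 1)*(b^2 - 4*b - 5) = (b - 5)*(b - 1)*(b + 1)
(2) = (j)*(j^3 - 13*j^2 + 56*j - 80) = j*(j - 4)*(j^2 - 9*j + 20) = j*(j - 4)^2*(j - 5)
(3) = (c + 1)*(c^4 - c^3 - 2*c^2) = c*(c + 1)*(c^3 - c^2 - 2*c) = c*(c + 1)^2*(c^2 - 2*c) = c*(c - 2)*(c + 1)^2*(c)
(4) = (a + 3)*(a^2 - 5*a + 4) = (a - 4)*(a + 3)*(a - 1)
(5) = (q - 3)*(q^4 - 10*q^3 + 32*q^2 - 32*q) = q*(q - 3)*(q^3 - 10*q^2 + 32*q - 32) = q*(q - 4)*(q - 3)*(q^2 - 6*q + 8) = q*(q - 4)*(q - 3)*(q - 2)*(q - 4)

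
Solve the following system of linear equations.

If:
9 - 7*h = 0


Then:
h = 9/7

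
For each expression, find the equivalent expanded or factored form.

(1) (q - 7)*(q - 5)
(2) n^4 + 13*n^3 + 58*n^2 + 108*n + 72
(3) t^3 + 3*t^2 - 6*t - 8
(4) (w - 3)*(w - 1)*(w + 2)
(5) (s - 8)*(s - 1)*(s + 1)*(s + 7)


(1) = q^2 - 12*q + 35
(2) = (n + 2)^2*(n + 3)*(n + 6)
(3) = (t - 2)*(t + 1)*(t + 4)
(4) = w^3 - 2*w^2 - 5*w + 6
(5) = s^4 - s^3 - 57*s^2 + s + 56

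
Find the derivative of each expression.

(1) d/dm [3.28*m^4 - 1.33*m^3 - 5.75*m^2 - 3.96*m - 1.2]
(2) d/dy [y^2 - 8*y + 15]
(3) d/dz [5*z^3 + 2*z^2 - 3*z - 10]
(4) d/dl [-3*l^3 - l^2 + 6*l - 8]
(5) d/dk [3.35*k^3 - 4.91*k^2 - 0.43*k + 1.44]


(1) = 13.12*m^3 - 3.99*m^2 - 11.5*m - 3.96
(2) = 2*y - 8
(3) = 15*z^2 + 4*z - 3
(4) = -9*l^2 - 2*l + 6
(5) = 10.05*k^2 - 9.82*k - 0.43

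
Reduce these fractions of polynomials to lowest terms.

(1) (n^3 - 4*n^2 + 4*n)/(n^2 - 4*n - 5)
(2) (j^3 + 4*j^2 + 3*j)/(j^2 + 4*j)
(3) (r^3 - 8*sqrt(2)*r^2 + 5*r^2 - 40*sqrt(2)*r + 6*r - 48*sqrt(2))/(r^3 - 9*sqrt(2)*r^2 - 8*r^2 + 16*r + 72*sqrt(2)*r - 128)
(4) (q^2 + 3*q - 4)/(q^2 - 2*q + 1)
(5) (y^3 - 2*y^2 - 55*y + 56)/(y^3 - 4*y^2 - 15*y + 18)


(1) = (n^3 - 4*n^2 + 4*n)/(n^2 - 4*n - 5)
(2) = (j^2 + 4*j + 3)/(j + 4)
(3) = (r^2 + 5*r + 6)/(r^2 + r*(-8 - sqrt(2)) + 8*sqrt(2))
(4) = (q + 4)/(q - 1)
(5) = (y^2 - y - 56)/(y^2 - 3*y - 18)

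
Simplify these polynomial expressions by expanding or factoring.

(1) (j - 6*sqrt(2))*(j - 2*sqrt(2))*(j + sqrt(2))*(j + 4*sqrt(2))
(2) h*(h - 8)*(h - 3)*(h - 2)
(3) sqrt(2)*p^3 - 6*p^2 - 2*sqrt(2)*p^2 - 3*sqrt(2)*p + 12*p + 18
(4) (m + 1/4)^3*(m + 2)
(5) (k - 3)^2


(1) = j^4 - 3*sqrt(2)*j^3 - 48*j^2 + 56*sqrt(2)*j + 192
(2) = h^4 - 13*h^3 + 46*h^2 - 48*h
(3) = (p - 3)*(p - 3*sqrt(2))*(sqrt(2)*p + sqrt(2))
(4) = m^4 + 11*m^3/4 + 27*m^2/16 + 25*m/64 + 1/32
(5) = k^2 - 6*k + 9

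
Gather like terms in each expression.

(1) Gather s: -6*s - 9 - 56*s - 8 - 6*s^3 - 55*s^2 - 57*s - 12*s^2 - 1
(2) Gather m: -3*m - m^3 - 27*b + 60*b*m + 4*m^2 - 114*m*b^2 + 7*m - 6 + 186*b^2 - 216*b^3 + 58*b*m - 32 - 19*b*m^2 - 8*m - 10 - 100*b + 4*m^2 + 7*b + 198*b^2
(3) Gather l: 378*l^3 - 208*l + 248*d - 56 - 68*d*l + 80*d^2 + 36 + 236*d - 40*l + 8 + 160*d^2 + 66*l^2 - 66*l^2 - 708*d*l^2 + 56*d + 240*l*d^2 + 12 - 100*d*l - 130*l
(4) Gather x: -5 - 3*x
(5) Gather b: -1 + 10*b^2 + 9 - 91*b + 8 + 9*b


(1) = -6*s^3 - 67*s^2 - 119*s - 18
(2) = -216*b^3 + 384*b^2 - 120*b - m^3 + m^2*(8 - 19*b) + m*(-114*b^2 + 118*b - 4) - 48
(3) = 240*d^2 - 708*d*l^2 + 540*d + 378*l^3 + l*(240*d^2 - 168*d - 378)
(4) = -3*x - 5
(5) = 10*b^2 - 82*b + 16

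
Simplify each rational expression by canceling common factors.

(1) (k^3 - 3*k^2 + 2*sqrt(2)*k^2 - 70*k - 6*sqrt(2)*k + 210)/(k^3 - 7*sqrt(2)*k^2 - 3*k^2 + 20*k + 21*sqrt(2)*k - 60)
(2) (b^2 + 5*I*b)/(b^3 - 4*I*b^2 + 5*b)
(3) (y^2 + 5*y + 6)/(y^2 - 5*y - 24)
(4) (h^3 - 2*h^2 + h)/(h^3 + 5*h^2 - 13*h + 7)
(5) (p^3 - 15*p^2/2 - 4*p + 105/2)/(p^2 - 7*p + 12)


(1) = (k + 7*sqrt(2))/(k - 2*sqrt(2))
(2) = (b + 5*I)/(b^2 - 4*I*b + 5)
(3) = (y + 2)/(y - 8)
(4) = h/(h + 7)
(5) = (2*p^2 - 9*p - 35)/(2*p - 8)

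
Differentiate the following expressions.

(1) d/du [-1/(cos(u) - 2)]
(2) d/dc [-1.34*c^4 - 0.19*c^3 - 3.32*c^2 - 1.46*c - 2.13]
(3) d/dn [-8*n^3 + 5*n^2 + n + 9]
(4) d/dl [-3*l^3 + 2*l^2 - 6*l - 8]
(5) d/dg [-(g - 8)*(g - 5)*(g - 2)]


(1) = -sin(u)/(cos(u) - 2)^2
(2) = -5.36*c^3 - 0.57*c^2 - 6.64*c - 1.46
(3) = -24*n^2 + 10*n + 1
(4) = -9*l^2 + 4*l - 6
(5) = -3*g^2 + 30*g - 66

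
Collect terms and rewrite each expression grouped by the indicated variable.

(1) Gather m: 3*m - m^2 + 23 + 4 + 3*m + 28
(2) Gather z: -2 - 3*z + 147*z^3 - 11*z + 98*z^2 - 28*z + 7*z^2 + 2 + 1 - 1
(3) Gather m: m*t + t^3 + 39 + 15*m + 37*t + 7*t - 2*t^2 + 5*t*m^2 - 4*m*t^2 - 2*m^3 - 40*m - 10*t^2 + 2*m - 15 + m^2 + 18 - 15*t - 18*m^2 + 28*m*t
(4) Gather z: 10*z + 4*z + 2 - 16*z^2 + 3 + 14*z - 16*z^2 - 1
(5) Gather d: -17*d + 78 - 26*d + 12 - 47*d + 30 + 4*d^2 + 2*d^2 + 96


(1) = -m^2 + 6*m + 55
(2) = 147*z^3 + 105*z^2 - 42*z
(3) = -2*m^3 + m^2*(5*t - 17) + m*(-4*t^2 + 29*t - 23) + t^3 - 12*t^2 + 29*t + 42
(4) = -32*z^2 + 28*z + 4
(5) = 6*d^2 - 90*d + 216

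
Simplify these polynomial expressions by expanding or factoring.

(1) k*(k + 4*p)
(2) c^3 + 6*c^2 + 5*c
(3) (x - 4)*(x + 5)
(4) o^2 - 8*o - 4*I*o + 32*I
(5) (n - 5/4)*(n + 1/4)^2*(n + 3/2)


(1) = k^2 + 4*k*p
(2) = c*(c + 1)*(c + 5)
(3) = x^2 + x - 20
(4) = (o - 8)*(o - 4*I)
(5) = n^4 + 3*n^3/4 - 27*n^2/16 - 59*n/64 - 15/128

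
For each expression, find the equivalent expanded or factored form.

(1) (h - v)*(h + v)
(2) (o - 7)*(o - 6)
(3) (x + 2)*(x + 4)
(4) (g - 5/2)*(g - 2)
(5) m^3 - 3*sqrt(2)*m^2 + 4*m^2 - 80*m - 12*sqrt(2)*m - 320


(1) = h^2 - v^2
(2) = o^2 - 13*o + 42
(3) = x^2 + 6*x + 8
(4) = g^2 - 9*g/2 + 5
(5) = (m + 4)*(m - 8*sqrt(2))*(m + 5*sqrt(2))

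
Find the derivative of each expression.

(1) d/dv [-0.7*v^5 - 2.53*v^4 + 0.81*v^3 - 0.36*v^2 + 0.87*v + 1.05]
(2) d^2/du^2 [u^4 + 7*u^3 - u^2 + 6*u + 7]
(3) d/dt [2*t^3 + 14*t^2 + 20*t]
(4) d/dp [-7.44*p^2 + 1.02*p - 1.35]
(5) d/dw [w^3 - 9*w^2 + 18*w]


(1) = -3.5*v^4 - 10.12*v^3 + 2.43*v^2 - 0.72*v + 0.87
(2) = 12*u^2 + 42*u - 2
(3) = 6*t^2 + 28*t + 20
(4) = 1.02 - 14.88*p
(5) = 3*w^2 - 18*w + 18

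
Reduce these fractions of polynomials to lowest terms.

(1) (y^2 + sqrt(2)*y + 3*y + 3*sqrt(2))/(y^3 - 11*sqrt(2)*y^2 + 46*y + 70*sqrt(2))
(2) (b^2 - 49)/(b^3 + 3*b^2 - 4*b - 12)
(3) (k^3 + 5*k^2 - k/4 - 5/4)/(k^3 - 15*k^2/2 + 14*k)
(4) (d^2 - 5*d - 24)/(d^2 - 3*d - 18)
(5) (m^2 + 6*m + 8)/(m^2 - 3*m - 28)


(1) = (y + 3)/(y^2 - 12*sqrt(2)*y + 70)
(2) = (b^2 - 49)/(b^3 + 3*b^2 - 4*b - 12)
(3) = (4*k^3 + 20*k^2 - k - 5)/(4*k^3 - 30*k^2 + 56*k)
(4) = (d - 8)/(d - 6)
(5) = (m + 2)/(m - 7)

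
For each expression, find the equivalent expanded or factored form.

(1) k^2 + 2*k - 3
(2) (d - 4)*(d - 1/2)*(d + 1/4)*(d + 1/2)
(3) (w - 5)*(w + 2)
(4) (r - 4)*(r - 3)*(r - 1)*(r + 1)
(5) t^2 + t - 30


(1) = (k - 1)*(k + 3)
(2) = d^4 - 15*d^3/4 - 5*d^2/4 + 15*d/16 + 1/4
(3) = w^2 - 3*w - 10
(4) = r^4 - 7*r^3 + 11*r^2 + 7*r - 12
(5) = (t - 5)*(t + 6)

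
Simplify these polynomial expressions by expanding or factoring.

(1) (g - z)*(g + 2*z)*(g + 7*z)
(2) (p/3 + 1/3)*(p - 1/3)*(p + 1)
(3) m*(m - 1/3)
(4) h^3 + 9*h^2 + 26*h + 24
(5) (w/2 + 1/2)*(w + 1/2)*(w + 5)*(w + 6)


(1) = g^3 + 8*g^2*z + 5*g*z^2 - 14*z^3
(2) = p^3/3 + 5*p^2/9 + p/9 - 1/9
(3) = m^2 - m/3
(4) = (h + 2)*(h + 3)*(h + 4)
(5) = w^4/2 + 25*w^3/4 + 47*w^2/2 + 101*w/4 + 15/2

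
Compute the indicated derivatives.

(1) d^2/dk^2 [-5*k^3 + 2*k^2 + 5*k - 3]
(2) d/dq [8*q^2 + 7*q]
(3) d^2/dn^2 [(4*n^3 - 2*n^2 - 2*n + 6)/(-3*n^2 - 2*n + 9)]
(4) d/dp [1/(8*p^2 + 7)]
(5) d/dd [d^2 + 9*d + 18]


(1) = 4 - 30*k
(2) = 16*q + 7
(3) = 4*(-59*n^3 + 108*n^2 - 459*n + 6)/(27*n^6 + 54*n^5 - 207*n^4 - 316*n^3 + 621*n^2 + 486*n - 729)
(4) = -16*p/(8*p^2 + 7)^2
(5) = 2*d + 9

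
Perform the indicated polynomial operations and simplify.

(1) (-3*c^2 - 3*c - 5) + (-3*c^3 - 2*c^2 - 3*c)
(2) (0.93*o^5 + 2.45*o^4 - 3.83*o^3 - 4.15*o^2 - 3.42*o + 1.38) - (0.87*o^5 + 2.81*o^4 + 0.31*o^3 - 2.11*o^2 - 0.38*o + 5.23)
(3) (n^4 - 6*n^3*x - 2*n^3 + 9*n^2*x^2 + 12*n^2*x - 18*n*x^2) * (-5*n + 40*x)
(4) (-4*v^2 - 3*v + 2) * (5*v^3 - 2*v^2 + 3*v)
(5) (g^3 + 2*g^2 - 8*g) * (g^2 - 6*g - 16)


(1) = -3*c^3 - 5*c^2 - 6*c - 5
(2) = 0.06*o^5 - 0.36*o^4 - 4.14*o^3 - 2.04*o^2 - 3.04*o - 3.85
(3) = -5*n^5 + 70*n^4*x + 10*n^4 - 285*n^3*x^2 - 140*n^3*x + 360*n^2*x^3 + 570*n^2*x^2 - 720*n*x^3
(4) = -20*v^5 - 7*v^4 + 4*v^3 - 13*v^2 + 6*v
(5) = g^5 - 4*g^4 - 36*g^3 + 16*g^2 + 128*g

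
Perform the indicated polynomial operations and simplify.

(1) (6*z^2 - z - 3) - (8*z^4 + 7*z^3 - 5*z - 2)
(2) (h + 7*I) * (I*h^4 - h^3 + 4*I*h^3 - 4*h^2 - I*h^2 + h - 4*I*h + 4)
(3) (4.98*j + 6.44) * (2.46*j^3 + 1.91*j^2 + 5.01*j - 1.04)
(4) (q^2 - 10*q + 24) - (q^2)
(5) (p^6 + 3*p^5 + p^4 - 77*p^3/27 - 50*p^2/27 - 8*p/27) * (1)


(1) = -8*z^4 - 7*z^3 + 6*z^2 + 4*z - 1
(2) = I*h^5 - 8*h^4 + 4*I*h^4 - 32*h^3 - 8*I*h^3 + 8*h^2 - 32*I*h^2 + 32*h + 7*I*h + 28*I
(3) = 12.2508*j^4 + 25.3542*j^3 + 37.2502*j^2 + 27.0852*j - 6.6976
(4) = 24 - 10*q
(5) = p^6 + 3*p^5 + p^4 - 77*p^3/27 - 50*p^2/27 - 8*p/27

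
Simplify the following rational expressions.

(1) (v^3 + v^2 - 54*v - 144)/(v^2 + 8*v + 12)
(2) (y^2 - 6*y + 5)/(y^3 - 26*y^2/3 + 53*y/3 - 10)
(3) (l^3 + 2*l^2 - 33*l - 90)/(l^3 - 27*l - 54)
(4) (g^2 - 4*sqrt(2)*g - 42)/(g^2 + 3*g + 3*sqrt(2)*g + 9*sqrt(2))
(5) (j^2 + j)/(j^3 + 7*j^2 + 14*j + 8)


(1) = (v^2 - 5*v - 24)/(v + 2)
(2) = (3*y - 15)/(3*y^2 - 23*y + 30)
(3) = (l + 5)/(l + 3)
(4) = (g - 7*sqrt(2))/(g + 3)
(5) = j/(j^2 + 6*j + 8)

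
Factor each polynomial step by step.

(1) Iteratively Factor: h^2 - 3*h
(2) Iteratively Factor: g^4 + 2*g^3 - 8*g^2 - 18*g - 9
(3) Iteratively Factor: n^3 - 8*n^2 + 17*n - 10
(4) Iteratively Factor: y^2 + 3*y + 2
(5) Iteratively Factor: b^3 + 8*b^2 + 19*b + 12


(1) = (h - 3)*(h)
(2) = (g - 3)*(g^3 + 5*g^2 + 7*g + 3) = (g - 3)*(g + 3)*(g^2 + 2*g + 1) = (g - 3)*(g + 1)*(g + 3)*(g + 1)
(3) = (n - 2)*(n^2 - 6*n + 5) = (n - 2)*(n - 1)*(n - 5)
(4) = (y + 2)*(y + 1)
(5) = (b + 4)*(b^2 + 4*b + 3) = (b + 3)*(b + 4)*(b + 1)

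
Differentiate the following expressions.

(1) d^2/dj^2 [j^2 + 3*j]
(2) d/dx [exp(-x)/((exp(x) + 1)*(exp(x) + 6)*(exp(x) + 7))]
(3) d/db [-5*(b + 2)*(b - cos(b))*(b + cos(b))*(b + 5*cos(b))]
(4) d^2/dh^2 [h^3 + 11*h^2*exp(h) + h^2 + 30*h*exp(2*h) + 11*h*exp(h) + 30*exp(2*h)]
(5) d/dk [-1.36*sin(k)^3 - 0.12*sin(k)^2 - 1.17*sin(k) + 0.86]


(1) = 2
(2) = 2*(-2*exp(3*x) - 21*exp(2*x) - 55*exp(x) - 21)*exp(-x)/(exp(6*x) + 28*exp(5*x) + 306*exp(4*x) + 1624*exp(3*x) + 4201*exp(2*x) + 4620*exp(x) + 1764)
(3) = 5*(b + 2)*(b - cos(b))*(b + cos(b))*(5*sin(b) - 1) + 5*(b + 2)*(b - cos(b))*(b + 5*cos(b))*(sin(b) - 1) - 5*(b + 2)*(b + cos(b))*(b + 5*cos(b))*(sin(b) + 1) - 5*(b - cos(b))*(b + cos(b))*(b + 5*cos(b))
(4) = 11*h^2*exp(h) + 120*h*exp(2*h) + 55*h*exp(h) + 6*h + 240*exp(2*h) + 44*exp(h) + 2
(5) = (-0.24*sin(k) + 2.04*cos(2*k) - 3.21)*cos(k)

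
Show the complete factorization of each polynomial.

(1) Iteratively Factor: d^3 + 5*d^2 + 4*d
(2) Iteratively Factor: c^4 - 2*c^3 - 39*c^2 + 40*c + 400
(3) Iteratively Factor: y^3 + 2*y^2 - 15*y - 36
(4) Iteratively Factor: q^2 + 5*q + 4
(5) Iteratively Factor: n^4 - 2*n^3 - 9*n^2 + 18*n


(1) = (d + 4)*(d^2 + d) = (d + 1)*(d + 4)*(d)
(2) = (c + 4)*(c^3 - 6*c^2 - 15*c + 100) = (c - 5)*(c + 4)*(c^2 - c - 20) = (c - 5)*(c + 4)^2*(c - 5)
(3) = (y - 4)*(y^2 + 6*y + 9) = (y - 4)*(y + 3)*(y + 3)
(4) = (q + 4)*(q + 1)
(5) = (n - 2)*(n^3 - 9*n) = n*(n - 2)*(n^2 - 9) = n*(n - 2)*(n + 3)*(n - 3)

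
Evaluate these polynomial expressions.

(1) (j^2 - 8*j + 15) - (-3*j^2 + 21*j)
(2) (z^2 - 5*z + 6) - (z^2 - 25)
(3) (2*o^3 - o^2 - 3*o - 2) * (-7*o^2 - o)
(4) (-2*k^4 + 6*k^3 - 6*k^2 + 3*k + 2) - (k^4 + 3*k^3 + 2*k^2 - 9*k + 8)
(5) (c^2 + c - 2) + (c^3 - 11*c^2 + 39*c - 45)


(1) = 4*j^2 - 29*j + 15
(2) = 31 - 5*z
(3) = -14*o^5 + 5*o^4 + 22*o^3 + 17*o^2 + 2*o
(4) = -3*k^4 + 3*k^3 - 8*k^2 + 12*k - 6
(5) = c^3 - 10*c^2 + 40*c - 47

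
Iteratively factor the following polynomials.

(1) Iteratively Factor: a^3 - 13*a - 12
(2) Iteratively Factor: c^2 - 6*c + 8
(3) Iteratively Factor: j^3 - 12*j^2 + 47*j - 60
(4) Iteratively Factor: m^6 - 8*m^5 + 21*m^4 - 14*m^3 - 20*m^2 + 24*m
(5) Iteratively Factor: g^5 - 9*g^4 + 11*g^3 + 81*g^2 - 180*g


(1) = (a + 3)*(a^2 - 3*a - 4) = (a - 4)*(a + 3)*(a + 1)
(2) = (c - 2)*(c - 4)
(3) = (j - 3)*(j^2 - 9*j + 20) = (j - 5)*(j - 3)*(j - 4)
(4) = (m)*(m^5 - 8*m^4 + 21*m^3 - 14*m^2 - 20*m + 24) = m*(m - 2)*(m^4 - 6*m^3 + 9*m^2 + 4*m - 12) = m*(m - 2)^2*(m^3 - 4*m^2 + m + 6) = m*(m - 2)^3*(m^2 - 2*m - 3) = m*(m - 3)*(m - 2)^3*(m + 1)
(5) = (g - 5)*(g^4 - 4*g^3 - 9*g^2 + 36*g) = g*(g - 5)*(g^3 - 4*g^2 - 9*g + 36) = g*(g - 5)*(g + 3)*(g^2 - 7*g + 12) = g*(g - 5)*(g - 4)*(g + 3)*(g - 3)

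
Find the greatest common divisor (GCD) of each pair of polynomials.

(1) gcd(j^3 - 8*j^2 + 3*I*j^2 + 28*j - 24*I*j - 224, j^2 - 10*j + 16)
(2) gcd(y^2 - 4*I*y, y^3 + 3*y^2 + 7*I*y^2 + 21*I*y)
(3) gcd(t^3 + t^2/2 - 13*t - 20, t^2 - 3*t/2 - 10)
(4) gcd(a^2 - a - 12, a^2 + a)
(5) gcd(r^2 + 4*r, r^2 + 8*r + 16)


(1) = gcd((j - 8)*(j - 4*I)*(j + 7*I), (j - 8)*(j - 2)) = j - 8
(2) = y
(3) = t^2 - 3*t/2 - 10
(4) = 1
(5) = gcd(r*(r + 4), (r + 4)^2) = r + 4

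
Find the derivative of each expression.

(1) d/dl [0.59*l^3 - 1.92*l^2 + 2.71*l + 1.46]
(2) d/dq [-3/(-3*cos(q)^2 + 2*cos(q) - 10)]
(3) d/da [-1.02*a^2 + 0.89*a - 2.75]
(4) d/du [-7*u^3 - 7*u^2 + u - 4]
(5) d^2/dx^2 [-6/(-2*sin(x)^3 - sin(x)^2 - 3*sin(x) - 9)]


(1) = 1.77*l^2 - 3.84*l + 2.71
(2) = 6*(3*cos(q) - 1)*sin(q)/(3*cos(q)^2 - 2*cos(q) + 10)^2
(3) = 0.89 - 2.04*a
(4) = -21*u^2 - 14*u + 1
(5) = 6*(-36*sin(x)^5 - 22*sin(x)^4 + 32*sin(x)^3 + 185*sin(x)^2 + 69*sin(x) - 63)*sin(x)/(2*sin(x)^3 + sin(x)^2 + 3*sin(x) + 9)^3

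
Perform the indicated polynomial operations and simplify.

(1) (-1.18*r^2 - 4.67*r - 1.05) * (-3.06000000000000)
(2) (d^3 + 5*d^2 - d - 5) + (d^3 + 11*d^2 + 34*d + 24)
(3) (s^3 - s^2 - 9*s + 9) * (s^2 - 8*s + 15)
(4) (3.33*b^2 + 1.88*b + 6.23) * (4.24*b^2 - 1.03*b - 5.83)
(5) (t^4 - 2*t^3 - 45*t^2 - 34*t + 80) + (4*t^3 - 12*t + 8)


(1) = 3.6108*r^2 + 14.2902*r + 3.213
(2) = 2*d^3 + 16*d^2 + 33*d + 19
(3) = s^5 - 9*s^4 + 14*s^3 + 66*s^2 - 207*s + 135
(4) = 14.1192*b^4 + 4.5413*b^3 + 5.0649*b^2 - 17.3773*b - 36.3209
(5) = t^4 + 2*t^3 - 45*t^2 - 46*t + 88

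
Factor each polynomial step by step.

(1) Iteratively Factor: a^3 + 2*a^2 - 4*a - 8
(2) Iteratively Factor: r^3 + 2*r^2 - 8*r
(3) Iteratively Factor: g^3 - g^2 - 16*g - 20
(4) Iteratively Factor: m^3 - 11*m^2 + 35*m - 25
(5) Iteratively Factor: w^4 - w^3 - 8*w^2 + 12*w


(1) = (a - 2)*(a^2 + 4*a + 4) = (a - 2)*(a + 2)*(a + 2)
(2) = (r)*(r^2 + 2*r - 8) = r*(r + 4)*(r - 2)
(3) = (g + 2)*(g^2 - 3*g - 10) = (g - 5)*(g + 2)*(g + 2)
(4) = (m - 5)*(m^2 - 6*m + 5) = (m - 5)^2*(m - 1)
(5) = (w + 3)*(w^3 - 4*w^2 + 4*w) = (w - 2)*(w + 3)*(w^2 - 2*w) = (w - 2)^2*(w + 3)*(w)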